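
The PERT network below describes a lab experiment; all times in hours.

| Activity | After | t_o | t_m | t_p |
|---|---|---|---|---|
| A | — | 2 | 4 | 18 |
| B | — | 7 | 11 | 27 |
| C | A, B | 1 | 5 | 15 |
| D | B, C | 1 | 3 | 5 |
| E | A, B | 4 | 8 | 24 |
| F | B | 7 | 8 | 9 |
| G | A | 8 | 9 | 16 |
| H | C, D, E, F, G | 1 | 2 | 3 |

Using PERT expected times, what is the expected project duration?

25 hours

te_A = (2 + 4·4 + 18)/6 = 36/6 = 6
te_B = (7 + 4·11 + 27)/6 = 78/6 = 13
te_C = (1 + 4·5 + 15)/6 = 36/6 = 6
te_D = (1 + 4·3 + 5)/6 = 18/6 = 3
te_E = (4 + 4·8 + 24)/6 = 60/6 = 10
te_F = (7 + 4·8 + 9)/6 = 48/6 = 8
te_G = (8 + 4·9 + 16)/6 = 60/6 = 10
te_H = (1 + 4·2 + 3)/6 = 12/6 = 2

Forward pass:
ES_A = 0; EF_A = 6
ES_B = 0; EF_B = 13
ES_C = max(EF_A=6, EF_B=13) = 13; EF_C = 13+6 = 19
ES_D = max(EF_B=13, EF_C=19) = 19; EF_D = 19+3 = 22
ES_E = max(EF_A=6, EF_B=13) = 13; EF_E = 13+10 = 23
ES_F = 13; EF_F = 13+8 = 21
ES_G = 6; EF_G = 6+10 = 16
ES_H = max(EF_C=19, EF_D=22, EF_E=23, EF_F=21, EF_G=16) = 23; EF_H = 23+2 = 25
Expected project duration μ = 25 hours. Critical path: B → E → H.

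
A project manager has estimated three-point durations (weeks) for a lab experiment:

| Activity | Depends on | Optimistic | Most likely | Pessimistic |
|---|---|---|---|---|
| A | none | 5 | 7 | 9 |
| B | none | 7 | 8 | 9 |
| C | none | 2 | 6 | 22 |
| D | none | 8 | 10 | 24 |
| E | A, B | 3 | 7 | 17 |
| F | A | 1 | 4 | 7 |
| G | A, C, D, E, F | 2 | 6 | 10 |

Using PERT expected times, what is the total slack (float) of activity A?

te_A = (5 + 4·7 + 9)/6 = 42/6 = 7
te_B = (7 + 4·8 + 9)/6 = 48/6 = 8
te_C = (2 + 4·6 + 22)/6 = 48/6 = 8
te_D = (8 + 4·10 + 24)/6 = 72/6 = 12
te_E = (3 + 4·7 + 17)/6 = 48/6 = 8
te_F = (1 + 4·4 + 7)/6 = 24/6 = 4
te_G = (2 + 4·6 + 10)/6 = 36/6 = 6

Forward pass:
ES_A = 0; EF_A = 7
ES_B = 0; EF_B = 8
ES_C = 0; EF_C = 8
ES_D = 0; EF_D = 12
ES_E = max(EF_A=7, EF_B=8) = 8; EF_E = 8+8 = 16
ES_F = 7; EF_F = 7+4 = 11
ES_G = max(EF_A=7, EF_C=8, EF_D=12, EF_E=16, EF_F=11) = 16; EF_G = 16+6 = 22
Expected project duration μ = 22 weeks. Critical path: B → E → G.

Backward pass:
LF_G = 22; LS_G = 22−6 = 16
LF_F = LS_G = 16; LS_F = 16−4 = 12
LF_E = LS_G = 16; LS_E = 16−8 = 8
LF_D = LS_G = 16; LS_D = 16−12 = 4
LF_C = LS_G = 16; LS_C = 16−8 = 8
LF_B = LS_E = 8; LS_B = 8−8 = 0
LF_A = min(LS_E=8, LS_F=12, LS_G=16) = 8; LS_A = 8−7 = 1
Slack_A = LS_A − ES_A = 1 − 0 = 1

1 weeks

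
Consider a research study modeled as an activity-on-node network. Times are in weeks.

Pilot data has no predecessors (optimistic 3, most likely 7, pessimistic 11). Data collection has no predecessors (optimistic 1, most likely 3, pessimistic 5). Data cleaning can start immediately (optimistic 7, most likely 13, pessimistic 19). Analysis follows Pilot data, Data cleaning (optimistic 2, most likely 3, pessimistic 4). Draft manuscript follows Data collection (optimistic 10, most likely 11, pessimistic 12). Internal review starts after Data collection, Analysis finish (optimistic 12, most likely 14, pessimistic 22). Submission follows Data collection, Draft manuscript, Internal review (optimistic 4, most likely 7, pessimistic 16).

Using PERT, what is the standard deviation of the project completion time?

3.30 weeks

te_Pilot data = (3 + 4·7 + 11)/6 = 42/6 = 7; σ²_Pilot data = ((11−3)/6)² = 1.778
te_Data collection = (1 + 4·3 + 5)/6 = 18/6 = 3; σ²_Data collection = ((5−1)/6)² = 0.444
te_Data cleaning = (7 + 4·13 + 19)/6 = 78/6 = 13; σ²_Data cleaning = ((19−7)/6)² = 4.000
te_Analysis = (2 + 4·3 + 4)/6 = 18/6 = 3; σ²_Analysis = ((4−2)/6)² = 0.111
te_Draft manuscript = (10 + 4·11 + 12)/6 = 66/6 = 11; σ²_Draft manuscript = ((12−10)/6)² = 0.111
te_Internal review = (12 + 4·14 + 22)/6 = 90/6 = 15; σ²_Internal review = ((22−12)/6)² = 2.778
te_Submission = (4 + 4·7 + 16)/6 = 48/6 = 8; σ²_Submission = ((16−4)/6)² = 4.000

Forward pass:
ES_Pilot data = 0; EF_Pilot data = 7
ES_Data collection = 0; EF_Data collection = 3
ES_Data cleaning = 0; EF_Data cleaning = 13
ES_Analysis = max(EF_Pilot data=7, EF_Data cleaning=13) = 13; EF_Analysis = 13+3 = 16
ES_Draft manuscript = 3; EF_Draft manuscript = 3+11 = 14
ES_Internal review = max(EF_Data collection=3, EF_Analysis=16) = 16; EF_Internal review = 16+15 = 31
ES_Submission = max(EF_Data collection=3, EF_Draft manuscript=14, EF_Internal review=31) = 31; EF_Submission = 31+8 = 39
Expected project duration μ = 39 weeks. Critical path: Data cleaning → Analysis → Internal review → Submission.

Variance along critical path = 4.000 + 0.111 + 2.778 + 4.000 = 10.889
σ = √10.889 = 3.300 weeks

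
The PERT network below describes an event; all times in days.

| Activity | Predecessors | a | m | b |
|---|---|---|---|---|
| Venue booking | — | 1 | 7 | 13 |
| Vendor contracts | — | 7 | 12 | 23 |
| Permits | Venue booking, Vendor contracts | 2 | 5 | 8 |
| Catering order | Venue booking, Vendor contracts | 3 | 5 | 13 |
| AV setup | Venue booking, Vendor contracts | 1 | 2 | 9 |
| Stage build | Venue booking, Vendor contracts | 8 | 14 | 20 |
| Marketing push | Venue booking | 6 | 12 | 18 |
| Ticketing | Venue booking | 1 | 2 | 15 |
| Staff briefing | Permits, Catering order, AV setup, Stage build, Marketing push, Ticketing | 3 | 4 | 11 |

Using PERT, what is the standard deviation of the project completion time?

te_Venue booking = (1 + 4·7 + 13)/6 = 42/6 = 7; σ²_Venue booking = ((13−1)/6)² = 4.000
te_Vendor contracts = (7 + 4·12 + 23)/6 = 78/6 = 13; σ²_Vendor contracts = ((23−7)/6)² = 7.111
te_Permits = (2 + 4·5 + 8)/6 = 30/6 = 5; σ²_Permits = ((8−2)/6)² = 1.000
te_Catering order = (3 + 4·5 + 13)/6 = 36/6 = 6; σ²_Catering order = ((13−3)/6)² = 2.778
te_AV setup = (1 + 4·2 + 9)/6 = 18/6 = 3; σ²_AV setup = ((9−1)/6)² = 1.778
te_Stage build = (8 + 4·14 + 20)/6 = 84/6 = 14; σ²_Stage build = ((20−8)/6)² = 4.000
te_Marketing push = (6 + 4·12 + 18)/6 = 72/6 = 12; σ²_Marketing push = ((18−6)/6)² = 4.000
te_Ticketing = (1 + 4·2 + 15)/6 = 24/6 = 4; σ²_Ticketing = ((15−1)/6)² = 5.444
te_Staff briefing = (3 + 4·4 + 11)/6 = 30/6 = 5; σ²_Staff briefing = ((11−3)/6)² = 1.778

Forward pass:
ES_Venue booking = 0; EF_Venue booking = 7
ES_Vendor contracts = 0; EF_Vendor contracts = 13
ES_Permits = max(EF_Venue booking=7, EF_Vendor contracts=13) = 13; EF_Permits = 13+5 = 18
ES_Catering order = max(EF_Venue booking=7, EF_Vendor contracts=13) = 13; EF_Catering order = 13+6 = 19
ES_AV setup = max(EF_Venue booking=7, EF_Vendor contracts=13) = 13; EF_AV setup = 13+3 = 16
ES_Stage build = max(EF_Venue booking=7, EF_Vendor contracts=13) = 13; EF_Stage build = 13+14 = 27
ES_Marketing push = 7; EF_Marketing push = 7+12 = 19
ES_Ticketing = 7; EF_Ticketing = 7+4 = 11
ES_Staff briefing = max(EF_Permits=18, EF_Catering order=19, EF_AV setup=16, EF_Stage build=27, EF_Marketing push=19, EF_Ticketing=11) = 27; EF_Staff briefing = 27+5 = 32
Expected project duration μ = 32 days. Critical path: Vendor contracts → Stage build → Staff briefing.

Variance along critical path = 7.111 + 4.000 + 1.778 = 12.889
σ = √12.889 = 3.590 days

3.59 days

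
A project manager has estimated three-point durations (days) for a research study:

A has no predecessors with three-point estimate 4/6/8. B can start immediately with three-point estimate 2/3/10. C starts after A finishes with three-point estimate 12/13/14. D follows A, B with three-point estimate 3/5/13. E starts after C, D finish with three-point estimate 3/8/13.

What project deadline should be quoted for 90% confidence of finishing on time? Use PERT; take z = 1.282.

29.3 days

te_A = (4 + 4·6 + 8)/6 = 36/6 = 6; σ²_A = ((8−4)/6)² = 0.444
te_B = (2 + 4·3 + 10)/6 = 24/6 = 4; σ²_B = ((10−2)/6)² = 1.778
te_C = (12 + 4·13 + 14)/6 = 78/6 = 13; σ²_C = ((14−12)/6)² = 0.111
te_D = (3 + 4·5 + 13)/6 = 36/6 = 6; σ²_D = ((13−3)/6)² = 2.778
te_E = (3 + 4·8 + 13)/6 = 48/6 = 8; σ²_E = ((13−3)/6)² = 2.778

Forward pass:
ES_A = 0; EF_A = 6
ES_B = 0; EF_B = 4
ES_C = 6; EF_C = 6+13 = 19
ES_D = max(EF_A=6, EF_B=4) = 6; EF_D = 6+6 = 12
ES_E = max(EF_C=19, EF_D=12) = 19; EF_E = 19+8 = 27
Expected project duration μ = 27 days. Critical path: A → C → E.

Variance along critical path = 0.444 + 0.111 + 2.778 = 3.333; σ = 1.826 days.
D = μ + z·σ = 27 + 1.282·1.826 = 29.3 days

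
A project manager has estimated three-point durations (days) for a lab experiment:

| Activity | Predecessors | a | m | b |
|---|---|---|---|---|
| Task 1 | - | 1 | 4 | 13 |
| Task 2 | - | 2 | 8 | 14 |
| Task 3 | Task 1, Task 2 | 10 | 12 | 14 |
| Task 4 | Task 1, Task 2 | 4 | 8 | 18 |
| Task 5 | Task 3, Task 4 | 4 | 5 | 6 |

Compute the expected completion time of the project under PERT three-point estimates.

te_Task 1 = (1 + 4·4 + 13)/6 = 30/6 = 5
te_Task 2 = (2 + 4·8 + 14)/6 = 48/6 = 8
te_Task 3 = (10 + 4·12 + 14)/6 = 72/6 = 12
te_Task 4 = (4 + 4·8 + 18)/6 = 54/6 = 9
te_Task 5 = (4 + 4·5 + 6)/6 = 30/6 = 5

Forward pass:
ES_Task 1 = 0; EF_Task 1 = 5
ES_Task 2 = 0; EF_Task 2 = 8
ES_Task 3 = max(EF_Task 1=5, EF_Task 2=8) = 8; EF_Task 3 = 8+12 = 20
ES_Task 4 = max(EF_Task 1=5, EF_Task 2=8) = 8; EF_Task 4 = 8+9 = 17
ES_Task 5 = max(EF_Task 3=20, EF_Task 4=17) = 20; EF_Task 5 = 20+5 = 25
Expected project duration μ = 25 days. Critical path: Task 2 → Task 3 → Task 5.

25 days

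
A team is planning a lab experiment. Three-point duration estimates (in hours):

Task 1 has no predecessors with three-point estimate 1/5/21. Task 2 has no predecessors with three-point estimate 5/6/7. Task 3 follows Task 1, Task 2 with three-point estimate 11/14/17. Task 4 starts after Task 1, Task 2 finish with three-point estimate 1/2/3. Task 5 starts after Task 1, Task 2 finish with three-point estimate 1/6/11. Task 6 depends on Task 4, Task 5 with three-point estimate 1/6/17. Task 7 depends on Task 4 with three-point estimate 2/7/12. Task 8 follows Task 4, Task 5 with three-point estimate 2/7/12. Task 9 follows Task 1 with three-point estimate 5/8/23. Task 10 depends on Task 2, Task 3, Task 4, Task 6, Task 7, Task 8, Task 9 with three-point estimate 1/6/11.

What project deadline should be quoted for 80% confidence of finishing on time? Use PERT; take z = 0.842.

30.2 hours

te_Task 1 = (1 + 4·5 + 21)/6 = 42/6 = 7; σ²_Task 1 = ((21−1)/6)² = 11.111
te_Task 2 = (5 + 4·6 + 7)/6 = 36/6 = 6; σ²_Task 2 = ((7−5)/6)² = 0.111
te_Task 3 = (11 + 4·14 + 17)/6 = 84/6 = 14; σ²_Task 3 = ((17−11)/6)² = 1.000
te_Task 4 = (1 + 4·2 + 3)/6 = 12/6 = 2; σ²_Task 4 = ((3−1)/6)² = 0.111
te_Task 5 = (1 + 4·6 + 11)/6 = 36/6 = 6; σ²_Task 5 = ((11−1)/6)² = 2.778
te_Task 6 = (1 + 4·6 + 17)/6 = 42/6 = 7; σ²_Task 6 = ((17−1)/6)² = 7.111
te_Task 7 = (2 + 4·7 + 12)/6 = 42/6 = 7; σ²_Task 7 = ((12−2)/6)² = 2.778
te_Task 8 = (2 + 4·7 + 12)/6 = 42/6 = 7; σ²_Task 8 = ((12−2)/6)² = 2.778
te_Task 9 = (5 + 4·8 + 23)/6 = 60/6 = 10; σ²_Task 9 = ((23−5)/6)² = 9.000
te_Task 10 = (1 + 4·6 + 11)/6 = 36/6 = 6; σ²_Task 10 = ((11−1)/6)² = 2.778

Forward pass:
ES_Task 1 = 0; EF_Task 1 = 7
ES_Task 2 = 0; EF_Task 2 = 6
ES_Task 3 = max(EF_Task 1=7, EF_Task 2=6) = 7; EF_Task 3 = 7+14 = 21
ES_Task 4 = max(EF_Task 1=7, EF_Task 2=6) = 7; EF_Task 4 = 7+2 = 9
ES_Task 5 = max(EF_Task 1=7, EF_Task 2=6) = 7; EF_Task 5 = 7+6 = 13
ES_Task 6 = max(EF_Task 4=9, EF_Task 5=13) = 13; EF_Task 6 = 13+7 = 20
ES_Task 7 = 9; EF_Task 7 = 9+7 = 16
ES_Task 8 = max(EF_Task 4=9, EF_Task 5=13) = 13; EF_Task 8 = 13+7 = 20
ES_Task 9 = 7; EF_Task 9 = 7+10 = 17
ES_Task 10 = max(EF_Task 2=6, EF_Task 3=21, EF_Task 4=9, EF_Task 6=20, EF_Task 7=16, EF_Task 8=20, EF_Task 9=17) = 21; EF_Task 10 = 21+6 = 27
Expected project duration μ = 27 hours. Critical path: Task 1 → Task 3 → Task 10.

Variance along critical path = 11.111 + 1.000 + 2.778 = 14.889; σ = 3.859 hours.
D = μ + z·σ = 27 + 0.842·3.859 = 30.2 hours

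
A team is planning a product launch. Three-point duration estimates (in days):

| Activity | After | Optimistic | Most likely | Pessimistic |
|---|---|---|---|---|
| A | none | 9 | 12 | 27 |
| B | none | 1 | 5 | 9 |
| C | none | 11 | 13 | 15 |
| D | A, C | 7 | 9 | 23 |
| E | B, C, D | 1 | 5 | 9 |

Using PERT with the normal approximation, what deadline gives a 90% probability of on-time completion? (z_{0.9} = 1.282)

te_A = (9 + 4·12 + 27)/6 = 84/6 = 14; σ²_A = ((27−9)/6)² = 9.000
te_B = (1 + 4·5 + 9)/6 = 30/6 = 5; σ²_B = ((9−1)/6)² = 1.778
te_C = (11 + 4·13 + 15)/6 = 78/6 = 13; σ²_C = ((15−11)/6)² = 0.444
te_D = (7 + 4·9 + 23)/6 = 66/6 = 11; σ²_D = ((23−7)/6)² = 7.111
te_E = (1 + 4·5 + 9)/6 = 30/6 = 5; σ²_E = ((9−1)/6)² = 1.778

Forward pass:
ES_A = 0; EF_A = 14
ES_B = 0; EF_B = 5
ES_C = 0; EF_C = 13
ES_D = max(EF_A=14, EF_C=13) = 14; EF_D = 14+11 = 25
ES_E = max(EF_B=5, EF_C=13, EF_D=25) = 25; EF_E = 25+5 = 30
Expected project duration μ = 30 days. Critical path: A → D → E.

Variance along critical path = 9.000 + 7.111 + 1.778 = 17.889; σ = 4.230 days.
D = μ + z·σ = 30 + 1.282·4.230 = 35.4 days

35.4 days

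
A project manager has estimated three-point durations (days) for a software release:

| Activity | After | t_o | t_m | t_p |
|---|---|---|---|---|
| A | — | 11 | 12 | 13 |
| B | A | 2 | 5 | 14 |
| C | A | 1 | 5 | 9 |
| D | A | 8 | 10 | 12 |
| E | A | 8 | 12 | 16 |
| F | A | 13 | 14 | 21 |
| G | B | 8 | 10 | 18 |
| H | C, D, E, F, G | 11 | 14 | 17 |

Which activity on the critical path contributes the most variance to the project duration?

B

te_A = (11 + 4·12 + 13)/6 = 72/6 = 12; σ²_A = ((13−11)/6)² = 0.111
te_B = (2 + 4·5 + 14)/6 = 36/6 = 6; σ²_B = ((14−2)/6)² = 4.000
te_C = (1 + 4·5 + 9)/6 = 30/6 = 5; σ²_C = ((9−1)/6)² = 1.778
te_D = (8 + 4·10 + 12)/6 = 60/6 = 10; σ²_D = ((12−8)/6)² = 0.444
te_E = (8 + 4·12 + 16)/6 = 72/6 = 12; σ²_E = ((16−8)/6)² = 1.778
te_F = (13 + 4·14 + 21)/6 = 90/6 = 15; σ²_F = ((21−13)/6)² = 1.778
te_G = (8 + 4·10 + 18)/6 = 66/6 = 11; σ²_G = ((18−8)/6)² = 2.778
te_H = (11 + 4·14 + 17)/6 = 84/6 = 14; σ²_H = ((17−11)/6)² = 1.000

Forward pass:
ES_A = 0; EF_A = 12
ES_B = 12; EF_B = 12+6 = 18
ES_C = 12; EF_C = 12+5 = 17
ES_D = 12; EF_D = 12+10 = 22
ES_E = 12; EF_E = 12+12 = 24
ES_F = 12; EF_F = 12+15 = 27
ES_G = 18; EF_G = 18+11 = 29
ES_H = max(EF_C=17, EF_D=22, EF_E=24, EF_F=27, EF_G=29) = 29; EF_H = 29+14 = 43
Expected project duration μ = 43 days. Critical path: A → B → G → H.

Variances on critical path: σ²_A=0.111, σ²_B=4.000, σ²_G=2.778, σ²_H=1.000.
Largest is σ²_B = 4.000.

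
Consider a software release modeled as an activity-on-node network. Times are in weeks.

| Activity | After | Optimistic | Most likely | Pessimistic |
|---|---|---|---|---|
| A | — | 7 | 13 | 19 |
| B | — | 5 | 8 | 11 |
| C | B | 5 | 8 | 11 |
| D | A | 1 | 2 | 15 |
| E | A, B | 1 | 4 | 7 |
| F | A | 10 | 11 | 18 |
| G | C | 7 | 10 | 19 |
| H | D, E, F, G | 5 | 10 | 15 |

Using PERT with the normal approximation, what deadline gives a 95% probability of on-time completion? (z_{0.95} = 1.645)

41.9 weeks

te_A = (7 + 4·13 + 19)/6 = 78/6 = 13; σ²_A = ((19−7)/6)² = 4.000
te_B = (5 + 4·8 + 11)/6 = 48/6 = 8; σ²_B = ((11−5)/6)² = 1.000
te_C = (5 + 4·8 + 11)/6 = 48/6 = 8; σ²_C = ((11−5)/6)² = 1.000
te_D = (1 + 4·2 + 15)/6 = 24/6 = 4; σ²_D = ((15−1)/6)² = 5.444
te_E = (1 + 4·4 + 7)/6 = 24/6 = 4; σ²_E = ((7−1)/6)² = 1.000
te_F = (10 + 4·11 + 18)/6 = 72/6 = 12; σ²_F = ((18−10)/6)² = 1.778
te_G = (7 + 4·10 + 19)/6 = 66/6 = 11; σ²_G = ((19−7)/6)² = 4.000
te_H = (5 + 4·10 + 15)/6 = 60/6 = 10; σ²_H = ((15−5)/6)² = 2.778

Forward pass:
ES_A = 0; EF_A = 13
ES_B = 0; EF_B = 8
ES_C = 8; EF_C = 8+8 = 16
ES_D = 13; EF_D = 13+4 = 17
ES_E = max(EF_A=13, EF_B=8) = 13; EF_E = 13+4 = 17
ES_F = 13; EF_F = 13+12 = 25
ES_G = 16; EF_G = 16+11 = 27
ES_H = max(EF_D=17, EF_E=17, EF_F=25, EF_G=27) = 27; EF_H = 27+10 = 37
Expected project duration μ = 37 weeks. Critical path: B → C → G → H.

Variance along critical path = 1.000 + 1.000 + 4.000 + 2.778 = 8.778; σ = 2.963 weeks.
D = μ + z·σ = 37 + 1.645·2.963 = 41.9 weeks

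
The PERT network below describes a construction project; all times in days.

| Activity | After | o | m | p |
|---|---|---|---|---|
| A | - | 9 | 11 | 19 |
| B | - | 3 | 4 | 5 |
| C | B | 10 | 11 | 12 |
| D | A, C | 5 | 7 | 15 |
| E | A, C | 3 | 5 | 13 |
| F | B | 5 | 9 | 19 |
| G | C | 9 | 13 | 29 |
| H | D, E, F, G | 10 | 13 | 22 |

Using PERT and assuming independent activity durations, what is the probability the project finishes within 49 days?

0.899

te_A = (9 + 4·11 + 19)/6 = 72/6 = 12; σ²_A = ((19−9)/6)² = 2.778
te_B = (3 + 4·4 + 5)/6 = 24/6 = 4; σ²_B = ((5−3)/6)² = 0.111
te_C = (10 + 4·11 + 12)/6 = 66/6 = 11; σ²_C = ((12−10)/6)² = 0.111
te_D = (5 + 4·7 + 15)/6 = 48/6 = 8; σ²_D = ((15−5)/6)² = 2.778
te_E = (3 + 4·5 + 13)/6 = 36/6 = 6; σ²_E = ((13−3)/6)² = 2.778
te_F = (5 + 4·9 + 19)/6 = 60/6 = 10; σ²_F = ((19−5)/6)² = 5.444
te_G = (9 + 4·13 + 29)/6 = 90/6 = 15; σ²_G = ((29−9)/6)² = 11.111
te_H = (10 + 4·13 + 22)/6 = 84/6 = 14; σ²_H = ((22−10)/6)² = 4.000

Forward pass:
ES_A = 0; EF_A = 12
ES_B = 0; EF_B = 4
ES_C = 4; EF_C = 4+11 = 15
ES_D = max(EF_A=12, EF_C=15) = 15; EF_D = 15+8 = 23
ES_E = max(EF_A=12, EF_C=15) = 15; EF_E = 15+6 = 21
ES_F = 4; EF_F = 4+10 = 14
ES_G = 15; EF_G = 15+15 = 30
ES_H = max(EF_D=23, EF_E=21, EF_F=14, EF_G=30) = 30; EF_H = 30+14 = 44
Expected project duration μ = 44 days. Critical path: B → C → G → H.

Variance along critical path = 0.111 + 0.111 + 11.111 + 4.000 = 15.333; σ = √15.333 = 3.916 days.
Z = (49 − 44) / 3.916 = 1.277
P(T ≤ 49) = Φ(1.277) ≈ 0.899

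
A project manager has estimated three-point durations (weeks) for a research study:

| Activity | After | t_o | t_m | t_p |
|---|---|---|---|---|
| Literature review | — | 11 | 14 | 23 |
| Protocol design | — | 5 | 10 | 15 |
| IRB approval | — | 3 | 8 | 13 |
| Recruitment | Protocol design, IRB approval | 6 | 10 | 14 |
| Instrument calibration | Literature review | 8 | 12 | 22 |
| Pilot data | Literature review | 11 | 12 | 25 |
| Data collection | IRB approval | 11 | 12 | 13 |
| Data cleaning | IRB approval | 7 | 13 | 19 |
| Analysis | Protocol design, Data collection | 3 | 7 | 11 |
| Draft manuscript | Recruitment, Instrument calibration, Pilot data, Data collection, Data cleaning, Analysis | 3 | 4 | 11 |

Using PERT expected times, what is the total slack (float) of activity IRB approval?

te_Literature review = (11 + 4·14 + 23)/6 = 90/6 = 15
te_Protocol design = (5 + 4·10 + 15)/6 = 60/6 = 10
te_IRB approval = (3 + 4·8 + 13)/6 = 48/6 = 8
te_Recruitment = (6 + 4·10 + 14)/6 = 60/6 = 10
te_Instrument calibration = (8 + 4·12 + 22)/6 = 78/6 = 13
te_Pilot data = (11 + 4·12 + 25)/6 = 84/6 = 14
te_Data collection = (11 + 4·12 + 13)/6 = 72/6 = 12
te_Data cleaning = (7 + 4·13 + 19)/6 = 78/6 = 13
te_Analysis = (3 + 4·7 + 11)/6 = 42/6 = 7
te_Draft manuscript = (3 + 4·4 + 11)/6 = 30/6 = 5

Forward pass:
ES_Literature review = 0; EF_Literature review = 15
ES_Protocol design = 0; EF_Protocol design = 10
ES_IRB approval = 0; EF_IRB approval = 8
ES_Recruitment = max(EF_Protocol design=10, EF_IRB approval=8) = 10; EF_Recruitment = 10+10 = 20
ES_Instrument calibration = 15; EF_Instrument calibration = 15+13 = 28
ES_Pilot data = 15; EF_Pilot data = 15+14 = 29
ES_Data collection = 8; EF_Data collection = 8+12 = 20
ES_Data cleaning = 8; EF_Data cleaning = 8+13 = 21
ES_Analysis = max(EF_Protocol design=10, EF_Data collection=20) = 20; EF_Analysis = 20+7 = 27
ES_Draft manuscript = max(EF_Recruitment=20, EF_Instrument calibration=28, EF_Pilot data=29, EF_Data collection=20, EF_Data cleaning=21, EF_Analysis=27) = 29; EF_Draft manuscript = 29+5 = 34
Expected project duration μ = 34 weeks. Critical path: Literature review → Pilot data → Draft manuscript.

Backward pass:
LF_Draft manuscript = 34; LS_Draft manuscript = 34−5 = 29
LF_Analysis = LS_Draft manuscript = 29; LS_Analysis = 29−7 = 22
LF_Data cleaning = LS_Draft manuscript = 29; LS_Data cleaning = 29−13 = 16
LF_Data collection = min(LS_Analysis=22, LS_Draft manuscript=29) = 22; LS_Data collection = 22−12 = 10
LF_Pilot data = LS_Draft manuscript = 29; LS_Pilot data = 29−14 = 15
LF_Instrument calibration = LS_Draft manuscript = 29; LS_Instrument calibration = 29−13 = 16
LF_Recruitment = LS_Draft manuscript = 29; LS_Recruitment = 29−10 = 19
LF_IRB approval = min(LS_Recruitment=19, LS_Data collection=10, LS_Data cleaning=16) = 10; LS_IRB approval = 10−8 = 2
LF_Protocol design = min(LS_Recruitment=19, LS_Analysis=22) = 19; LS_Protocol design = 19−10 = 9
LF_Literature review = min(LS_Instrument calibration=16, LS_Pilot data=15) = 15; LS_Literature review = 15−15 = 0
Slack_IRB approval = LS_IRB approval − ES_IRB approval = 2 − 0 = 2

2 weeks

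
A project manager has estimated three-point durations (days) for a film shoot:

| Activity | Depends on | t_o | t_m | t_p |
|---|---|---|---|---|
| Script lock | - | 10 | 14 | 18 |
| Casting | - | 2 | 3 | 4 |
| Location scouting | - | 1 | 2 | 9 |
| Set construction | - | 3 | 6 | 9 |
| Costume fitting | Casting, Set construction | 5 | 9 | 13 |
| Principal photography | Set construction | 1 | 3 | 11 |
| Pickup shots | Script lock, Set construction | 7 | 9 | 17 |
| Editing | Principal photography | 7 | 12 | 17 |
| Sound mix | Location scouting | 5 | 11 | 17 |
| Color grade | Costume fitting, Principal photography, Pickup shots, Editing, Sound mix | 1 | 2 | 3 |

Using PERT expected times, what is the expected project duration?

26 days

te_Script lock = (10 + 4·14 + 18)/6 = 84/6 = 14
te_Casting = (2 + 4·3 + 4)/6 = 18/6 = 3
te_Location scouting = (1 + 4·2 + 9)/6 = 18/6 = 3
te_Set construction = (3 + 4·6 + 9)/6 = 36/6 = 6
te_Costume fitting = (5 + 4·9 + 13)/6 = 54/6 = 9
te_Principal photography = (1 + 4·3 + 11)/6 = 24/6 = 4
te_Pickup shots = (7 + 4·9 + 17)/6 = 60/6 = 10
te_Editing = (7 + 4·12 + 17)/6 = 72/6 = 12
te_Sound mix = (5 + 4·11 + 17)/6 = 66/6 = 11
te_Color grade = (1 + 4·2 + 3)/6 = 12/6 = 2

Forward pass:
ES_Script lock = 0; EF_Script lock = 14
ES_Casting = 0; EF_Casting = 3
ES_Location scouting = 0; EF_Location scouting = 3
ES_Set construction = 0; EF_Set construction = 6
ES_Costume fitting = max(EF_Casting=3, EF_Set construction=6) = 6; EF_Costume fitting = 6+9 = 15
ES_Principal photography = 6; EF_Principal photography = 6+4 = 10
ES_Pickup shots = max(EF_Script lock=14, EF_Set construction=6) = 14; EF_Pickup shots = 14+10 = 24
ES_Editing = 10; EF_Editing = 10+12 = 22
ES_Sound mix = 3; EF_Sound mix = 3+11 = 14
ES_Color grade = max(EF_Costume fitting=15, EF_Principal photography=10, EF_Pickup shots=24, EF_Editing=22, EF_Sound mix=14) = 24; EF_Color grade = 24+2 = 26
Expected project duration μ = 26 days. Critical path: Script lock → Pickup shots → Color grade.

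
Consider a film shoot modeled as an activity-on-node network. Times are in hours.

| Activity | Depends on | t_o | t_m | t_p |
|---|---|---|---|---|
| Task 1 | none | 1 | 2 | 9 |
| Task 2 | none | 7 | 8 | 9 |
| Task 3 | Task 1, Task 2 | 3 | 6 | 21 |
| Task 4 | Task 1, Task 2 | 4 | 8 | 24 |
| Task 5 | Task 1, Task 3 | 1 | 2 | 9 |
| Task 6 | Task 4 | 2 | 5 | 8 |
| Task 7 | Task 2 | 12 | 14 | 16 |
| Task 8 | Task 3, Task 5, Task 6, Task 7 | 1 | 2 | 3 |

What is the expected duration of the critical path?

25 hours

te_Task 1 = (1 + 4·2 + 9)/6 = 18/6 = 3
te_Task 2 = (7 + 4·8 + 9)/6 = 48/6 = 8
te_Task 3 = (3 + 4·6 + 21)/6 = 48/6 = 8
te_Task 4 = (4 + 4·8 + 24)/6 = 60/6 = 10
te_Task 5 = (1 + 4·2 + 9)/6 = 18/6 = 3
te_Task 6 = (2 + 4·5 + 8)/6 = 30/6 = 5
te_Task 7 = (12 + 4·14 + 16)/6 = 84/6 = 14
te_Task 8 = (1 + 4·2 + 3)/6 = 12/6 = 2

Forward pass:
ES_Task 1 = 0; EF_Task 1 = 3
ES_Task 2 = 0; EF_Task 2 = 8
ES_Task 3 = max(EF_Task 1=3, EF_Task 2=8) = 8; EF_Task 3 = 8+8 = 16
ES_Task 4 = max(EF_Task 1=3, EF_Task 2=8) = 8; EF_Task 4 = 8+10 = 18
ES_Task 5 = max(EF_Task 1=3, EF_Task 3=16) = 16; EF_Task 5 = 16+3 = 19
ES_Task 6 = 18; EF_Task 6 = 18+5 = 23
ES_Task 7 = 8; EF_Task 7 = 8+14 = 22
ES_Task 8 = max(EF_Task 3=16, EF_Task 5=19, EF_Task 6=23, EF_Task 7=22) = 23; EF_Task 8 = 23+2 = 25
Expected project duration μ = 25 hours. Critical path: Task 2 → Task 4 → Task 6 → Task 8.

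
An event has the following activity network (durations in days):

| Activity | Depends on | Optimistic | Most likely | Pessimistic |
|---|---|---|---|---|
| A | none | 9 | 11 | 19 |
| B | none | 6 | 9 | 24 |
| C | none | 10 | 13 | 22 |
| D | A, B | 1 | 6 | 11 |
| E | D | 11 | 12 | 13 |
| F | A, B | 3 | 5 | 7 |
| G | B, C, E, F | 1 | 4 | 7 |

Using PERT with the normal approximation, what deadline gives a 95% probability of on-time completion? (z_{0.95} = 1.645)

te_A = (9 + 4·11 + 19)/6 = 72/6 = 12; σ²_A = ((19−9)/6)² = 2.778
te_B = (6 + 4·9 + 24)/6 = 66/6 = 11; σ²_B = ((24−6)/6)² = 9.000
te_C = (10 + 4·13 + 22)/6 = 84/6 = 14; σ²_C = ((22−10)/6)² = 4.000
te_D = (1 + 4·6 + 11)/6 = 36/6 = 6; σ²_D = ((11−1)/6)² = 2.778
te_E = (11 + 4·12 + 13)/6 = 72/6 = 12; σ²_E = ((13−11)/6)² = 0.111
te_F = (3 + 4·5 + 7)/6 = 30/6 = 5; σ²_F = ((7−3)/6)² = 0.444
te_G = (1 + 4·4 + 7)/6 = 24/6 = 4; σ²_G = ((7−1)/6)² = 1.000

Forward pass:
ES_A = 0; EF_A = 12
ES_B = 0; EF_B = 11
ES_C = 0; EF_C = 14
ES_D = max(EF_A=12, EF_B=11) = 12; EF_D = 12+6 = 18
ES_E = 18; EF_E = 18+12 = 30
ES_F = max(EF_A=12, EF_B=11) = 12; EF_F = 12+5 = 17
ES_G = max(EF_B=11, EF_C=14, EF_E=30, EF_F=17) = 30; EF_G = 30+4 = 34
Expected project duration μ = 34 days. Critical path: A → D → E → G.

Variance along critical path = 2.778 + 2.778 + 0.111 + 1.000 = 6.667; σ = 2.582 days.
D = μ + z·σ = 34 + 1.645·2.582 = 38.2 days

38.2 days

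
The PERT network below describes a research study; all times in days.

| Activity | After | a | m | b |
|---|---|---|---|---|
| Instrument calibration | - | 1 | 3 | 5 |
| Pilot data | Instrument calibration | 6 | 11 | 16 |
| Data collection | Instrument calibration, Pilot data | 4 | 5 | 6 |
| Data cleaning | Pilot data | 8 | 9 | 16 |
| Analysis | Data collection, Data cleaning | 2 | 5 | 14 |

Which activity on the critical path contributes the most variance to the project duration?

te_Instrument calibration = (1 + 4·3 + 5)/6 = 18/6 = 3; σ²_Instrument calibration = ((5−1)/6)² = 0.444
te_Pilot data = (6 + 4·11 + 16)/6 = 66/6 = 11; σ²_Pilot data = ((16−6)/6)² = 2.778
te_Data collection = (4 + 4·5 + 6)/6 = 30/6 = 5; σ²_Data collection = ((6−4)/6)² = 0.111
te_Data cleaning = (8 + 4·9 + 16)/6 = 60/6 = 10; σ²_Data cleaning = ((16−8)/6)² = 1.778
te_Analysis = (2 + 4·5 + 14)/6 = 36/6 = 6; σ²_Analysis = ((14−2)/6)² = 4.000

Forward pass:
ES_Instrument calibration = 0; EF_Instrument calibration = 3
ES_Pilot data = 3; EF_Pilot data = 3+11 = 14
ES_Data collection = max(EF_Instrument calibration=3, EF_Pilot data=14) = 14; EF_Data collection = 14+5 = 19
ES_Data cleaning = 14; EF_Data cleaning = 14+10 = 24
ES_Analysis = max(EF_Data collection=19, EF_Data cleaning=24) = 24; EF_Analysis = 24+6 = 30
Expected project duration μ = 30 days. Critical path: Instrument calibration → Pilot data → Data cleaning → Analysis.

Variances on critical path: σ²_Instrument calibration=0.444, σ²_Pilot data=2.778, σ²_Data cleaning=1.778, σ²_Analysis=4.000.
Largest is σ²_Analysis = 4.000.

Analysis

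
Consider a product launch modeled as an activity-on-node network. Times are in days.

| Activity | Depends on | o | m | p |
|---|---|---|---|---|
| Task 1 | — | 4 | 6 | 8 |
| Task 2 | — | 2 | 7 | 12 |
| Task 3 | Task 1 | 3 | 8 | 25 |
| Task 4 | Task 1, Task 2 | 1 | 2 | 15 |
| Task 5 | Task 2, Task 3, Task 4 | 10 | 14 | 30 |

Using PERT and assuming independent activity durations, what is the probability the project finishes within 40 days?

te_Task 1 = (4 + 4·6 + 8)/6 = 36/6 = 6; σ²_Task 1 = ((8−4)/6)² = 0.444
te_Task 2 = (2 + 4·7 + 12)/6 = 42/6 = 7; σ²_Task 2 = ((12−2)/6)² = 2.778
te_Task 3 = (3 + 4·8 + 25)/6 = 60/6 = 10; σ²_Task 3 = ((25−3)/6)² = 13.444
te_Task 4 = (1 + 4·2 + 15)/6 = 24/6 = 4; σ²_Task 4 = ((15−1)/6)² = 5.444
te_Task 5 = (10 + 4·14 + 30)/6 = 96/6 = 16; σ²_Task 5 = ((30−10)/6)² = 11.111

Forward pass:
ES_Task 1 = 0; EF_Task 1 = 6
ES_Task 2 = 0; EF_Task 2 = 7
ES_Task 3 = 6; EF_Task 3 = 6+10 = 16
ES_Task 4 = max(EF_Task 1=6, EF_Task 2=7) = 7; EF_Task 4 = 7+4 = 11
ES_Task 5 = max(EF_Task 2=7, EF_Task 3=16, EF_Task 4=11) = 16; EF_Task 5 = 16+16 = 32
Expected project duration μ = 32 days. Critical path: Task 1 → Task 3 → Task 5.

Variance along critical path = 0.444 + 13.444 + 11.111 = 25.000; σ = √25.000 = 5.000 days.
Z = (40 − 32) / 5.000 = 1.600
P(T ≤ 40) = Φ(1.600) ≈ 0.945

0.945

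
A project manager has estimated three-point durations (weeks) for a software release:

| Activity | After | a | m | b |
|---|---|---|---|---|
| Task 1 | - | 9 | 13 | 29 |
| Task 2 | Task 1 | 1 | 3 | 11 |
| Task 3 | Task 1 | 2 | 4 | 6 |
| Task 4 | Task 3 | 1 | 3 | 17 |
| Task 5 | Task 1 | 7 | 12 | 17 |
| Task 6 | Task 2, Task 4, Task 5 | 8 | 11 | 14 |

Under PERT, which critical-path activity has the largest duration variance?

te_Task 1 = (9 + 4·13 + 29)/6 = 90/6 = 15; σ²_Task 1 = ((29−9)/6)² = 11.111
te_Task 2 = (1 + 4·3 + 11)/6 = 24/6 = 4; σ²_Task 2 = ((11−1)/6)² = 2.778
te_Task 3 = (2 + 4·4 + 6)/6 = 24/6 = 4; σ²_Task 3 = ((6−2)/6)² = 0.444
te_Task 4 = (1 + 4·3 + 17)/6 = 30/6 = 5; σ²_Task 4 = ((17−1)/6)² = 7.111
te_Task 5 = (7 + 4·12 + 17)/6 = 72/6 = 12; σ²_Task 5 = ((17−7)/6)² = 2.778
te_Task 6 = (8 + 4·11 + 14)/6 = 66/6 = 11; σ²_Task 6 = ((14−8)/6)² = 1.000

Forward pass:
ES_Task 1 = 0; EF_Task 1 = 15
ES_Task 2 = 15; EF_Task 2 = 15+4 = 19
ES_Task 3 = 15; EF_Task 3 = 15+4 = 19
ES_Task 4 = 19; EF_Task 4 = 19+5 = 24
ES_Task 5 = 15; EF_Task 5 = 15+12 = 27
ES_Task 6 = max(EF_Task 2=19, EF_Task 4=24, EF_Task 5=27) = 27; EF_Task 6 = 27+11 = 38
Expected project duration μ = 38 weeks. Critical path: Task 1 → Task 5 → Task 6.

Variances on critical path: σ²_Task 1=11.111, σ²_Task 5=2.778, σ²_Task 6=1.000.
Largest is σ²_Task 1 = 11.111.

Task 1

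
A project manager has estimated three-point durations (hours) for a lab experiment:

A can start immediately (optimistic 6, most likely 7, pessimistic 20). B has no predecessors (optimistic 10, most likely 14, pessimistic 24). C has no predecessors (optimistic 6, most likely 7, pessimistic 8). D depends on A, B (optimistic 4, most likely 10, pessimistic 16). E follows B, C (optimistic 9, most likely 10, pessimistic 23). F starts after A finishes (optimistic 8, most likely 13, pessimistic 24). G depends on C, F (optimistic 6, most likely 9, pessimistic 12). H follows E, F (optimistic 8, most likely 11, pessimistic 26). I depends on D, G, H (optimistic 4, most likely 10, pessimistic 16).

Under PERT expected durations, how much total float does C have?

te_A = (6 + 4·7 + 20)/6 = 54/6 = 9
te_B = (10 + 4·14 + 24)/6 = 90/6 = 15
te_C = (6 + 4·7 + 8)/6 = 42/6 = 7
te_D = (4 + 4·10 + 16)/6 = 60/6 = 10
te_E = (9 + 4·10 + 23)/6 = 72/6 = 12
te_F = (8 + 4·13 + 24)/6 = 84/6 = 14
te_G = (6 + 4·9 + 12)/6 = 54/6 = 9
te_H = (8 + 4·11 + 26)/6 = 78/6 = 13
te_I = (4 + 4·10 + 16)/6 = 60/6 = 10

Forward pass:
ES_A = 0; EF_A = 9
ES_B = 0; EF_B = 15
ES_C = 0; EF_C = 7
ES_D = max(EF_A=9, EF_B=15) = 15; EF_D = 15+10 = 25
ES_E = max(EF_B=15, EF_C=7) = 15; EF_E = 15+12 = 27
ES_F = 9; EF_F = 9+14 = 23
ES_G = max(EF_C=7, EF_F=23) = 23; EF_G = 23+9 = 32
ES_H = max(EF_E=27, EF_F=23) = 27; EF_H = 27+13 = 40
ES_I = max(EF_D=25, EF_G=32, EF_H=40) = 40; EF_I = 40+10 = 50
Expected project duration μ = 50 hours. Critical path: B → E → H → I.

Backward pass:
LF_I = 50; LS_I = 50−10 = 40
LF_H = LS_I = 40; LS_H = 40−13 = 27
LF_G = LS_I = 40; LS_G = 40−9 = 31
LF_F = min(LS_G=31, LS_H=27) = 27; LS_F = 27−14 = 13
LF_E = LS_H = 27; LS_E = 27−12 = 15
LF_D = LS_I = 40; LS_D = 40−10 = 30
LF_C = min(LS_E=15, LS_G=31) = 15; LS_C = 15−7 = 8
LF_B = min(LS_D=30, LS_E=15) = 15; LS_B = 15−15 = 0
LF_A = min(LS_D=30, LS_F=13) = 13; LS_A = 13−9 = 4
Slack_C = LS_C − ES_C = 8 − 0 = 8

8 hours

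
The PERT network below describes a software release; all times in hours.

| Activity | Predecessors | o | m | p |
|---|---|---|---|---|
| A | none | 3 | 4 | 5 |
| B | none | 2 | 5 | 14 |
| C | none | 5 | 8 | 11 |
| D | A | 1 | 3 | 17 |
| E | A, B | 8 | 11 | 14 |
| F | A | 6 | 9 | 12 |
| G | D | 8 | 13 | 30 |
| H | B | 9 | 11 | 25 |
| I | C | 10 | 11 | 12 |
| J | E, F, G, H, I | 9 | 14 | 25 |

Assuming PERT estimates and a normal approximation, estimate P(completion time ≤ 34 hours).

0.171

te_A = (3 + 4·4 + 5)/6 = 24/6 = 4; σ²_A = ((5−3)/6)² = 0.111
te_B = (2 + 4·5 + 14)/6 = 36/6 = 6; σ²_B = ((14−2)/6)² = 4.000
te_C = (5 + 4·8 + 11)/6 = 48/6 = 8; σ²_C = ((11−5)/6)² = 1.000
te_D = (1 + 4·3 + 17)/6 = 30/6 = 5; σ²_D = ((17−1)/6)² = 7.111
te_E = (8 + 4·11 + 14)/6 = 66/6 = 11; σ²_E = ((14−8)/6)² = 1.000
te_F = (6 + 4·9 + 12)/6 = 54/6 = 9; σ²_F = ((12−6)/6)² = 1.000
te_G = (8 + 4·13 + 30)/6 = 90/6 = 15; σ²_G = ((30−8)/6)² = 13.444
te_H = (9 + 4·11 + 25)/6 = 78/6 = 13; σ²_H = ((25−9)/6)² = 7.111
te_I = (10 + 4·11 + 12)/6 = 66/6 = 11; σ²_I = ((12−10)/6)² = 0.111
te_J = (9 + 4·14 + 25)/6 = 90/6 = 15; σ²_J = ((25−9)/6)² = 7.111

Forward pass:
ES_A = 0; EF_A = 4
ES_B = 0; EF_B = 6
ES_C = 0; EF_C = 8
ES_D = 4; EF_D = 4+5 = 9
ES_E = max(EF_A=4, EF_B=6) = 6; EF_E = 6+11 = 17
ES_F = 4; EF_F = 4+9 = 13
ES_G = 9; EF_G = 9+15 = 24
ES_H = 6; EF_H = 6+13 = 19
ES_I = 8; EF_I = 8+11 = 19
ES_J = max(EF_E=17, EF_F=13, EF_G=24, EF_H=19, EF_I=19) = 24; EF_J = 24+15 = 39
Expected project duration μ = 39 hours. Critical path: A → D → G → J.

Variance along critical path = 0.111 + 7.111 + 13.444 + 7.111 = 27.778; σ = √27.778 = 5.270 hours.
Z = (34 − 39) / 5.270 = -0.949
P(T ≤ 34) = Φ(-0.949) ≈ 0.171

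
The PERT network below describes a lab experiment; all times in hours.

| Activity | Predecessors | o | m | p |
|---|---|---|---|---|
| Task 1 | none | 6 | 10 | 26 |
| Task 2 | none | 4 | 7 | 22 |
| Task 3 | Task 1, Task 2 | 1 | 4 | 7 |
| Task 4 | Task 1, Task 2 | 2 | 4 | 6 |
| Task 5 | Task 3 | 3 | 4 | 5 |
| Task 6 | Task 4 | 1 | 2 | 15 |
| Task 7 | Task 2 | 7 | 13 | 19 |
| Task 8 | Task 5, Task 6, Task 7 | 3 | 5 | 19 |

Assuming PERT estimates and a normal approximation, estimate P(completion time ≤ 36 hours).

0.941

te_Task 1 = (6 + 4·10 + 26)/6 = 72/6 = 12; σ²_Task 1 = ((26−6)/6)² = 11.111
te_Task 2 = (4 + 4·7 + 22)/6 = 54/6 = 9; σ²_Task 2 = ((22−4)/6)² = 9.000
te_Task 3 = (1 + 4·4 + 7)/6 = 24/6 = 4; σ²_Task 3 = ((7−1)/6)² = 1.000
te_Task 4 = (2 + 4·4 + 6)/6 = 24/6 = 4; σ²_Task 4 = ((6−2)/6)² = 0.444
te_Task 5 = (3 + 4·4 + 5)/6 = 24/6 = 4; σ²_Task 5 = ((5−3)/6)² = 0.111
te_Task 6 = (1 + 4·2 + 15)/6 = 24/6 = 4; σ²_Task 6 = ((15−1)/6)² = 5.444
te_Task 7 = (7 + 4·13 + 19)/6 = 78/6 = 13; σ²_Task 7 = ((19−7)/6)² = 4.000
te_Task 8 = (3 + 4·5 + 19)/6 = 42/6 = 7; σ²_Task 8 = ((19−3)/6)² = 7.111

Forward pass:
ES_Task 1 = 0; EF_Task 1 = 12
ES_Task 2 = 0; EF_Task 2 = 9
ES_Task 3 = max(EF_Task 1=12, EF_Task 2=9) = 12; EF_Task 3 = 12+4 = 16
ES_Task 4 = max(EF_Task 1=12, EF_Task 2=9) = 12; EF_Task 4 = 12+4 = 16
ES_Task 5 = 16; EF_Task 5 = 16+4 = 20
ES_Task 6 = 16; EF_Task 6 = 16+4 = 20
ES_Task 7 = 9; EF_Task 7 = 9+13 = 22
ES_Task 8 = max(EF_Task 5=20, EF_Task 6=20, EF_Task 7=22) = 22; EF_Task 8 = 22+7 = 29
Expected project duration μ = 29 hours. Critical path: Task 2 → Task 7 → Task 8.

Variance along critical path = 9.000 + 4.000 + 7.111 = 20.111; σ = √20.111 = 4.485 hours.
Z = (36 − 29) / 4.485 = 1.561
P(T ≤ 36) = Φ(1.561) ≈ 0.941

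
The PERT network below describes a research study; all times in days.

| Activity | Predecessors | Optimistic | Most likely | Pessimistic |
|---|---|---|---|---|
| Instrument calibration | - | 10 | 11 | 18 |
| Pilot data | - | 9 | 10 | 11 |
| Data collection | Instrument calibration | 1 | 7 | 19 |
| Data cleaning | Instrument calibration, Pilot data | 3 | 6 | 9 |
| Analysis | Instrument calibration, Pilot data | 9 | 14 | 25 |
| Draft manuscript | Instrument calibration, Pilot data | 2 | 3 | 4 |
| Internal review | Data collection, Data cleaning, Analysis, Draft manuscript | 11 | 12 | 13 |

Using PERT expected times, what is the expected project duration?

te_Instrument calibration = (10 + 4·11 + 18)/6 = 72/6 = 12
te_Pilot data = (9 + 4·10 + 11)/6 = 60/6 = 10
te_Data collection = (1 + 4·7 + 19)/6 = 48/6 = 8
te_Data cleaning = (3 + 4·6 + 9)/6 = 36/6 = 6
te_Analysis = (9 + 4·14 + 25)/6 = 90/6 = 15
te_Draft manuscript = (2 + 4·3 + 4)/6 = 18/6 = 3
te_Internal review = (11 + 4·12 + 13)/6 = 72/6 = 12

Forward pass:
ES_Instrument calibration = 0; EF_Instrument calibration = 12
ES_Pilot data = 0; EF_Pilot data = 10
ES_Data collection = 12; EF_Data collection = 12+8 = 20
ES_Data cleaning = max(EF_Instrument calibration=12, EF_Pilot data=10) = 12; EF_Data cleaning = 12+6 = 18
ES_Analysis = max(EF_Instrument calibration=12, EF_Pilot data=10) = 12; EF_Analysis = 12+15 = 27
ES_Draft manuscript = max(EF_Instrument calibration=12, EF_Pilot data=10) = 12; EF_Draft manuscript = 12+3 = 15
ES_Internal review = max(EF_Data collection=20, EF_Data cleaning=18, EF_Analysis=27, EF_Draft manuscript=15) = 27; EF_Internal review = 27+12 = 39
Expected project duration μ = 39 days. Critical path: Instrument calibration → Analysis → Internal review.

39 days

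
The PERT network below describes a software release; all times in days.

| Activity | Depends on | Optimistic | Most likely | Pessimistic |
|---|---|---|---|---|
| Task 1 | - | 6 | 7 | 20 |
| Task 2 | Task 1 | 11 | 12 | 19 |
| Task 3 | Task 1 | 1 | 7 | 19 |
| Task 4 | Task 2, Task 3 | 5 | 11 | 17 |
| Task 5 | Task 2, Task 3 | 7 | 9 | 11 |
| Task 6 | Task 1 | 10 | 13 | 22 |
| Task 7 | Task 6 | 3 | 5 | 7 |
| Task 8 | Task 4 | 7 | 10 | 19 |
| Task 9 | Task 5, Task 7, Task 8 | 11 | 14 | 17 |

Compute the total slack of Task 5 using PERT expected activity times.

te_Task 1 = (6 + 4·7 + 20)/6 = 54/6 = 9
te_Task 2 = (11 + 4·12 + 19)/6 = 78/6 = 13
te_Task 3 = (1 + 4·7 + 19)/6 = 48/6 = 8
te_Task 4 = (5 + 4·11 + 17)/6 = 66/6 = 11
te_Task 5 = (7 + 4·9 + 11)/6 = 54/6 = 9
te_Task 6 = (10 + 4·13 + 22)/6 = 84/6 = 14
te_Task 7 = (3 + 4·5 + 7)/6 = 30/6 = 5
te_Task 8 = (7 + 4·10 + 19)/6 = 66/6 = 11
te_Task 9 = (11 + 4·14 + 17)/6 = 84/6 = 14

Forward pass:
ES_Task 1 = 0; EF_Task 1 = 9
ES_Task 2 = 9; EF_Task 2 = 9+13 = 22
ES_Task 3 = 9; EF_Task 3 = 9+8 = 17
ES_Task 4 = max(EF_Task 2=22, EF_Task 3=17) = 22; EF_Task 4 = 22+11 = 33
ES_Task 5 = max(EF_Task 2=22, EF_Task 3=17) = 22; EF_Task 5 = 22+9 = 31
ES_Task 6 = 9; EF_Task 6 = 9+14 = 23
ES_Task 7 = 23; EF_Task 7 = 23+5 = 28
ES_Task 8 = 33; EF_Task 8 = 33+11 = 44
ES_Task 9 = max(EF_Task 5=31, EF_Task 7=28, EF_Task 8=44) = 44; EF_Task 9 = 44+14 = 58
Expected project duration μ = 58 days. Critical path: Task 1 → Task 2 → Task 4 → Task 8 → Task 9.

Backward pass:
LF_Task 9 = 58; LS_Task 9 = 58−14 = 44
LF_Task 8 = LS_Task 9 = 44; LS_Task 8 = 44−11 = 33
LF_Task 7 = LS_Task 9 = 44; LS_Task 7 = 44−5 = 39
LF_Task 6 = LS_Task 7 = 39; LS_Task 6 = 39−14 = 25
LF_Task 5 = LS_Task 9 = 44; LS_Task 5 = 44−9 = 35
LF_Task 4 = LS_Task 8 = 33; LS_Task 4 = 33−11 = 22
LF_Task 3 = min(LS_Task 4=22, LS_Task 5=35) = 22; LS_Task 3 = 22−8 = 14
LF_Task 2 = min(LS_Task 4=22, LS_Task 5=35) = 22; LS_Task 2 = 22−13 = 9
LF_Task 1 = min(LS_Task 2=9, LS_Task 3=14, LS_Task 6=25) = 9; LS_Task 1 = 9−9 = 0
Slack_Task 5 = LS_Task 5 − ES_Task 5 = 35 − 22 = 13

13 days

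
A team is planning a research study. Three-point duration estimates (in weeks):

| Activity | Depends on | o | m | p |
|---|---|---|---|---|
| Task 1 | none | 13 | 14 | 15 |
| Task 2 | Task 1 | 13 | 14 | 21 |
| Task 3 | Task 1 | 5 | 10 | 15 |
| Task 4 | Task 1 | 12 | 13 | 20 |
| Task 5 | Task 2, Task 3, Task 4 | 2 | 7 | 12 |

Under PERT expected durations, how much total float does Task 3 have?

te_Task 1 = (13 + 4·14 + 15)/6 = 84/6 = 14
te_Task 2 = (13 + 4·14 + 21)/6 = 90/6 = 15
te_Task 3 = (5 + 4·10 + 15)/6 = 60/6 = 10
te_Task 4 = (12 + 4·13 + 20)/6 = 84/6 = 14
te_Task 5 = (2 + 4·7 + 12)/6 = 42/6 = 7

Forward pass:
ES_Task 1 = 0; EF_Task 1 = 14
ES_Task 2 = 14; EF_Task 2 = 14+15 = 29
ES_Task 3 = 14; EF_Task 3 = 14+10 = 24
ES_Task 4 = 14; EF_Task 4 = 14+14 = 28
ES_Task 5 = max(EF_Task 2=29, EF_Task 3=24, EF_Task 4=28) = 29; EF_Task 5 = 29+7 = 36
Expected project duration μ = 36 weeks. Critical path: Task 1 → Task 2 → Task 5.

Backward pass:
LF_Task 5 = 36; LS_Task 5 = 36−7 = 29
LF_Task 4 = LS_Task 5 = 29; LS_Task 4 = 29−14 = 15
LF_Task 3 = LS_Task 5 = 29; LS_Task 3 = 29−10 = 19
LF_Task 2 = LS_Task 5 = 29; LS_Task 2 = 29−15 = 14
LF_Task 1 = min(LS_Task 2=14, LS_Task 3=19, LS_Task 4=15) = 14; LS_Task 1 = 14−14 = 0
Slack_Task 3 = LS_Task 3 − ES_Task 3 = 19 − 14 = 5

5 weeks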